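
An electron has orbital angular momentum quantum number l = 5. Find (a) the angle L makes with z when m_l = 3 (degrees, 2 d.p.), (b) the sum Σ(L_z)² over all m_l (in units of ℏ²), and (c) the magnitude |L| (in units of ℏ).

For m_l = 3: cos θ = 3/√30, θ ≈ 56.79°.
Σ m_l² = 110, so Σ(L_z)² = 110 ℏ².
|L| = ℏ√(5·6) = √30 ℏ ≈ 5.477ℏ.

θ(m_l=3) ≈ 56.79°; Σ(L_z)² = 110 ℏ²; |L| = √30 ℏ ≈ 5.477ℏ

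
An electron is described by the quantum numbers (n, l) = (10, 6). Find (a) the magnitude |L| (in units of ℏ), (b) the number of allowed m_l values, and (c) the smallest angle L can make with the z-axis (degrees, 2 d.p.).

|L| = √42 ℏ ≈ 6.481ℏ; 13 values; θ_min ≈ 22.21°

|L| = ℏ√(6·7) = √42 ℏ ≈ 6.481ℏ.
There are 2l+1 = 13 values of m_l.
cos θ_min = 6/√42, so θ_min ≈ 22.21°.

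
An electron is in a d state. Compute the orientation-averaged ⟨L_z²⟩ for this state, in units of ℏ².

⟨L_z²⟩ = 2 ℏ²

A d state has l = 2.
m_l ∈ {-2, -1, 0, 1, 2}.
Average of L_z² over 5 states: 10/5 ℏ² = 2 ℏ².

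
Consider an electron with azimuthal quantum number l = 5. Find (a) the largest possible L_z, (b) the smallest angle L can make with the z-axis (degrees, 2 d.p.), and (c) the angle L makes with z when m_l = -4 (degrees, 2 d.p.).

L_z,max = 5ℏ; θ_min ≈ 24.09°; θ(m_l=-4) ≈ 136.91°

L_z,max = lℏ = 5ℏ.
cos θ_min = 5/√30, so θ_min ≈ 24.09°.
For m_l = -4: cos θ = -4/√30, θ ≈ 136.91°.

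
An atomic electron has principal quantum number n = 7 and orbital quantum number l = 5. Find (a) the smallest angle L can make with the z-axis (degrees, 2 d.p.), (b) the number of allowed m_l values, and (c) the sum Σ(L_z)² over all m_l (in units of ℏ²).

θ_min ≈ 24.09°; 11 values; Σ(L_z)² = 110 ℏ²

cos θ_min = 5/√30, so θ_min ≈ 24.09°.
There are 2l+1 = 11 values of m_l.
Σ m_l² = 110, so Σ(L_z)² = 110 ℏ².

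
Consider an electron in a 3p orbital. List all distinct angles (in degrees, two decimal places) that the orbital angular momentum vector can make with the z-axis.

The 3p subshell has l = 1.
|L|² = l(l+1)ℏ² = 2ℏ², so |L| = √2 ℏ.
cos θ = m_l/√2 for each m_l ∈ {-1, 0, 1}.

θ ∈ {45.00°, 90.00°, 135.00°}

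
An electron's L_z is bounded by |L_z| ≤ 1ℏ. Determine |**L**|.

|L| = √2 ℏ ≈ 1.414ℏ

The maximum L_z equals lℏ, giving l = 1.
|L| = √(l(l+1)) ℏ = √2 ℏ.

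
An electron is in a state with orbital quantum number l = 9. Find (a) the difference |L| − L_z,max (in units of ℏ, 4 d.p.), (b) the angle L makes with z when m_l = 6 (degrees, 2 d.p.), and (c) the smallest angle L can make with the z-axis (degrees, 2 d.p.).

|L|−L_z,max ≈ 0.4868ℏ; θ(m_l=6) ≈ 50.77°; θ_min ≈ 18.43°

|L| − L_z,max = (3√10 − 9)ℏ ≈ 0.4868ℏ.
For m_l = 6: cos θ = 6/√90, θ ≈ 50.77°.
cos θ_min = 9/√90, so θ_min ≈ 18.43°.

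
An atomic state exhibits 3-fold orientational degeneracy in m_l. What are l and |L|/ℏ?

Since there are 2l+1 = 3 values of m_l, l = 1.
|L| = ℏ√(l(l+1)) = ℏ√(1·2) = √2 ℏ.

l = 1, |L| = √2 ℏ ≈ 1.414ℏ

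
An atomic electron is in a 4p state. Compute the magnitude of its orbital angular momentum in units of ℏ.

The 4p subshell has l = 1.
|L| = ℏ√(l(l+1)) = ℏ√(1·2) = √2 ℏ

|L| = √2 ℏ ≈ 1.414ℏ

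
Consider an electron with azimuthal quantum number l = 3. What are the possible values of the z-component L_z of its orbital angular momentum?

L_z ∈ {−3ℏ, −2ℏ, −ℏ, 0, ℏ, 2ℏ, 3ℏ}

L_z = m_l ℏ with m_l ranging from −l to +l in integer steps.
For l = 3: m_l ∈ {-3, -2, -1, 0, 1, 2, 3}.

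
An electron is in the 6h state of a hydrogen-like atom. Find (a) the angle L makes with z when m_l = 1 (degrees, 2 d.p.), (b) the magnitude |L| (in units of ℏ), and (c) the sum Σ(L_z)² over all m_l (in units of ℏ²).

The 6h subshell has l = 5.
For m_l = 1: cos θ = 1/√30, θ ≈ 79.48°.
|L| = ℏ√(5·6) = √30 ℏ ≈ 5.477ℏ.
Σ m_l² = 110, so Σ(L_z)² = 110 ℏ².

θ(m_l=1) ≈ 79.48°; |L| = √30 ℏ ≈ 5.477ℏ; Σ(L_z)² = 110 ℏ²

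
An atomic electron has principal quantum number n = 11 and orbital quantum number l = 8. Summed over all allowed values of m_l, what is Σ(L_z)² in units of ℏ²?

m_l ∈ {-8, -7, -6, -5, -4, -3, -2, -1, 0, 1, 2, 3, 4, 5, 6, 7, 8}.
Σ m_l² = l(l+1)(2l+1)/3 = 8·9·17/3 = 408.

Σ(L_z)² = 408 ℏ²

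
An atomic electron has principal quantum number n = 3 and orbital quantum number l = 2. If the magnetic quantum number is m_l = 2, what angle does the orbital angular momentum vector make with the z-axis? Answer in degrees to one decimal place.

|L| = ℏ√(l(l+1)) = √6 ℏ.
L_z = m_l ℏ = 2ℏ.
cos θ = L_z/|L| = 2/√6, so θ ≈ 35.3°.

θ ≈ 35.3°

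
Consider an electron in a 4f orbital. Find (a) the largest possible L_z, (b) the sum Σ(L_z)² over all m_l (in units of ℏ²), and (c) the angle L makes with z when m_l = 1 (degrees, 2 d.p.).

L_z,max = 3ℏ; Σ(L_z)² = 28 ℏ²; θ(m_l=1) ≈ 73.22°

For 4f, l = 3.
L_z,max = lℏ = 3ℏ.
Σ m_l² = 28, so Σ(L_z)² = 28 ℏ².
For m_l = 1: cos θ = 1/√12, θ ≈ 73.22°.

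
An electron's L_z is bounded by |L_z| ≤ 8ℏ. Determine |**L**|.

Since max m_l = l, l = 8.
|L| = √(l(l+1)) ℏ = 6√2 ℏ.

|L| = 6√2 ℏ ≈ 8.485ℏ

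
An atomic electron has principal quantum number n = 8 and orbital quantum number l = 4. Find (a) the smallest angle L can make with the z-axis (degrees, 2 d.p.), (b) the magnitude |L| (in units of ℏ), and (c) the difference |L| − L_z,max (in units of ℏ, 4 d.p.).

θ_min ≈ 26.57°; |L| = 2√5 ℏ ≈ 4.472ℏ; |L|−L_z,max ≈ 0.4721ℏ

cos θ_min = 4/√20, so θ_min ≈ 26.57°.
|L| = ℏ√(4·5) = 2√5 ℏ ≈ 4.472ℏ.
|L| − L_z,max = (2√5 − 4)ℏ ≈ 0.4721ℏ.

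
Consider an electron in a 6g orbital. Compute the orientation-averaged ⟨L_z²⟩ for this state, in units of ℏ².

6g means n = 6, l = 4.
The allowed m_l values are -4, -3, -2, -1, 0, 1, 2, 3, 4.
Average of L_z² over 9 states: 60/9 ℏ² = 6.667 ℏ².

⟨L_z²⟩ = 6.667 ℏ²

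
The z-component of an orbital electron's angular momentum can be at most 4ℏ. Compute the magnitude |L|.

L_z,max = lℏ, so l = 4.
Then |L| = ℏ√(4·5) = 2√5 ℏ.

|L| = 2√5 ℏ ≈ 4.472ℏ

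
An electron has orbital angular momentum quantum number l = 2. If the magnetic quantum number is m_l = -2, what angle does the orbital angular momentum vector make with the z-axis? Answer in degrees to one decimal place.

|L| = ℏ√(l(l+1)) = √6 ℏ.
L_z = m_l ℏ = −2ℏ.
cos θ = L_z/|L| = -2/√6, so θ ≈ 144.7°.

θ ≈ 144.7°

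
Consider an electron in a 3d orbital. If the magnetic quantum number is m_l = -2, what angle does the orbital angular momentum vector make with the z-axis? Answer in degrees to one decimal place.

θ ≈ 144.7°

The 3d subshell has l = 2.
|L| = √(l(l+1)) ℏ = √6 ℏ.
L_z = m_l ℏ = −2ℏ.
cos θ = L_z/|L| = -2/√6, so θ ≈ 144.7°.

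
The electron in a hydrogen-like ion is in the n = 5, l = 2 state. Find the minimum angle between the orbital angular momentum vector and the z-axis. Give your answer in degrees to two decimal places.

θ_min ≈ 35.26°

|L|² = l(l+1)ℏ² = 6ℏ², so |L| = √6 ℏ.
The smallest angle corresponds to the largest L_z, i.e. m_l = l = 2, giving L_z = 2ℏ.
cos θ_min = 2/√6, so θ_min ≈ 35.26°.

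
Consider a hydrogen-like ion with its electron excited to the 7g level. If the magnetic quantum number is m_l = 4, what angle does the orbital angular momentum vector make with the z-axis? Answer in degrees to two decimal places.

θ ≈ 26.57°

The 7g level has l = 4.
|L|² = l(l+1)ℏ² = 20ℏ², so |L| = 2√5 ℏ.
L_z = m_l ℏ = 4ℏ.
cos θ = L_z/|L| = 4/√20, so θ ≈ 26.57°.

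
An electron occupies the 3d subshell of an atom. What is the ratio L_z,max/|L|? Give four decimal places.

L_z,max/|L| = 0.8165

For 3d, l = 2.
|L| = √6 ℏ ≈ 2.4495ℏ, while L_z,max = lℏ = 2ℏ.
L_z,max/|L| = 2/√6 = 0.8165.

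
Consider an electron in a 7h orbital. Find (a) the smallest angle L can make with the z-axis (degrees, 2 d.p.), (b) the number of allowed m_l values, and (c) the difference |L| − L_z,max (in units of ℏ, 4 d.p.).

For 7h, l = 5.
cos θ_min = 5/√30, so θ_min ≈ 24.09°.
There are 2l+1 = 11 values of m_l.
|L| − L_z,max = (√30 − 5)ℏ ≈ 0.4772ℏ.

θ_min ≈ 24.09°; 11 values; |L|−L_z,max ≈ 0.4772ℏ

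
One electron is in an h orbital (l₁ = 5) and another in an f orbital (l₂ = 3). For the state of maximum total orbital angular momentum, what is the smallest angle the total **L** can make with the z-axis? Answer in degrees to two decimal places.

θ_min ≈ 19.47°

By the triangle rule, |l₁ − l₂| ≤ L ≤ l₁ + l₂.
L ∈ {2, 3, 4, 5, 6, 7, 8}.
The maximum is L = 8, with |L_tot| = ℏ√(8·9) = 6√2 ℏ.
The minimum angle with z is arccos(8/√72) ≈ 19.47°.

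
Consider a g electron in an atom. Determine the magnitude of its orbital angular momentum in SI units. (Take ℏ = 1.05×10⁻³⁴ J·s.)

|L| = 4.70×10⁻³⁴ J·s

A g state has l = 4.
|L| = ℏ√(l(l+1)) = ℏ√(4·5) = 2√5 ℏ
Numerically, |L| = 4.472 × (1.05×10⁻³⁴ J·s) = 4.70×10⁻³⁴ J·s.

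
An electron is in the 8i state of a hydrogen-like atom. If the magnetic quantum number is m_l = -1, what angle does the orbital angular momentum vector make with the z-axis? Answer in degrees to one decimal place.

θ ≈ 98.9°

For 8i, l = 6.
|L| = ℏ√(l(l+1)) = √42 ℏ.
L_z = m_l ℏ = −1ℏ.
cos θ = L_z/|L| = -1/√42, so θ ≈ 98.9°.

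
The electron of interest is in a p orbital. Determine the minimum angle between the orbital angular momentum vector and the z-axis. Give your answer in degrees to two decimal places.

θ_min ≈ 45.00°

A p state has l = 1.
|L| = ℏ√(l(l+1)) = √2 ℏ.
The smallest angle corresponds to the largest L_z, i.e. m_l = l = 1, giving L_z = 1ℏ.
cos θ_min = 1/√2, so θ_min ≈ 45.00°.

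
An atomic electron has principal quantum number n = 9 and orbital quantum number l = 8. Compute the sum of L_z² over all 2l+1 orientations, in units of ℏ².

The allowed m_l values are -8, -7, -6, -5, -4, -3, -2, -1, 0, 1, 2, 3, 4, 5, 6, 7, 8.
Σ m_l² = l(l+1)(2l+1)/3 = 8·9·17/3 = 408.

Σ(L_z)² = 408 ℏ²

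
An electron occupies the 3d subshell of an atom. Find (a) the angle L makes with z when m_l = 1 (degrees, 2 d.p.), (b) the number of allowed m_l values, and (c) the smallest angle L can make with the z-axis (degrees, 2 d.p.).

θ(m_l=1) ≈ 65.91°; 5 values; θ_min ≈ 35.26°

For 3d, l = 2.
For m_l = 1: cos θ = 1/√6, θ ≈ 65.91°.
There are 2l+1 = 5 values of m_l.
cos θ_min = 2/√6, so θ_min ≈ 35.26°.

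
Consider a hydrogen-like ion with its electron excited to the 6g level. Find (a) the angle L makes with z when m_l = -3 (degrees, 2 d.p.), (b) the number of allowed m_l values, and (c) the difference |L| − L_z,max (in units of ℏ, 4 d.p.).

θ(m_l=-3) ≈ 132.13°; 9 values; |L|−L_z,max ≈ 0.4721ℏ

The 6g level has l = 4.
For m_l = -3: cos θ = -3/√20, θ ≈ 132.13°.
There are 2l+1 = 9 values of m_l.
|L| − L_z,max = (2√5 − 4)ℏ ≈ 0.4721ℏ.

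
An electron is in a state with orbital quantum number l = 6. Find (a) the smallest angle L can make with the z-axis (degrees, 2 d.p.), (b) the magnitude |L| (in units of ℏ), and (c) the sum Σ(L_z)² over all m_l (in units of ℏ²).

θ_min ≈ 22.21°; |L| = √42 ℏ ≈ 6.481ℏ; Σ(L_z)² = 182 ℏ²

cos θ_min = 6/√42, so θ_min ≈ 22.21°.
|L| = ℏ√(6·7) = √42 ℏ ≈ 6.481ℏ.
Σ m_l² = 182, so Σ(L_z)² = 182 ℏ².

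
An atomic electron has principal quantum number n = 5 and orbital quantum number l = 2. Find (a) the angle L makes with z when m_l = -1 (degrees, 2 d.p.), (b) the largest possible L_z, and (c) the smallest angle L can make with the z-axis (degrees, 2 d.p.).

θ(m_l=-1) ≈ 114.09°; L_z,max = 2ℏ; θ_min ≈ 35.26°

For m_l = -1: cos θ = -1/√6, θ ≈ 114.09°.
L_z,max = lℏ = 2ℏ.
cos θ_min = 2/√6, so θ_min ≈ 35.26°.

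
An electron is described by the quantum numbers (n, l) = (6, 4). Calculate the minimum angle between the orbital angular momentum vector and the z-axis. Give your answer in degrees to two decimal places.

|L| = √(l(l+1)) ℏ = 2√5 ℏ.
The smallest angle corresponds to the largest L_z, i.e. m_l = l = 4, giving L_z = 4ℏ.
cos θ_min = 4/√20, so θ_min ≈ 26.57°.

θ_min ≈ 26.57°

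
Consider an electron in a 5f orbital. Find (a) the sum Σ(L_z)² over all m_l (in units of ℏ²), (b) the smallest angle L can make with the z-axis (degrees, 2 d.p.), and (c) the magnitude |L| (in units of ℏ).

Σ(L_z)² = 28 ℏ²; θ_min ≈ 30.00°; |L| = 2√3 ℏ ≈ 3.464ℏ

5f means n = 5, l = 3.
Σ m_l² = 28, so Σ(L_z)² = 28 ℏ².
cos θ_min = 3/√12, so θ_min ≈ 30.00°.
|L| = ℏ√(3·4) = 2√3 ℏ ≈ 3.464ℏ.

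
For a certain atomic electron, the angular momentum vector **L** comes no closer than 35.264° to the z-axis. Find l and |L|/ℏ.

l = 2, |L| = √6 ℏ ≈ 2.449ℏ

At minimum angle, m_l = l, so cos θ = l/√(l(l+1)); cos²θ = l/(l+1) = 0.6667.
Thus l = 0.6667/(1 − 0.6667) ≈ 2.
Then |L| = ℏ√(2·3) = √6 ℏ.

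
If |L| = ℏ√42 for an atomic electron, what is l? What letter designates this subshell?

l = 6 (i orbital)

|L| = ℏ√(l(l+1)), so l(l+1) = 42.
The positive root is l = 6.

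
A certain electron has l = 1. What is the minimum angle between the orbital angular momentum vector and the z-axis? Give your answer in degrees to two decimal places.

|L| = √(l(l+1)) ℏ = √2 ℏ.
The smallest angle corresponds to the largest L_z, i.e. m_l = l = 1, giving L_z = 1ℏ.
cos θ_min = 1/√2, so θ_min ≈ 45.00°.

θ_min ≈ 45.00°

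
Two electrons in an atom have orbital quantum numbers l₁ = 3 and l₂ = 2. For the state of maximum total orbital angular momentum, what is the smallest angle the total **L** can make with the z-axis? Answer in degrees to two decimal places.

θ_min ≈ 24.09°

By the triangle rule, |l₁ − l₂| ≤ L ≤ l₁ + l₂.
L ∈ {1, 2, 3, 4, 5}.
The maximum is L = 5, with |L_tot| = ℏ√(5·6) = √30 ℏ.
The minimum angle with z is arccos(5/√30) ≈ 24.09°.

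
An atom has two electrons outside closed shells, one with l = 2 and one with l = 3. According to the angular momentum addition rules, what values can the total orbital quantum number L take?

Angular momentum addition gives L = |l₁ − l₂|, …, l₁ + l₂.
So L can be 1, 2, 3, 4, 5.

L = 1, 2, 3, 4, 5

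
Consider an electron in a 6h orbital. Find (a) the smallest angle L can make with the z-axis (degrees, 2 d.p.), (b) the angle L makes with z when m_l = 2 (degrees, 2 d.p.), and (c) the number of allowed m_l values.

For 6h, l = 5.
cos θ_min = 5/√30, so θ_min ≈ 24.09°.
For m_l = 2: cos θ = 2/√30, θ ≈ 68.58°.
There are 2l+1 = 11 values of m_l.

θ_min ≈ 24.09°; θ(m_l=2) ≈ 68.58°; 11 values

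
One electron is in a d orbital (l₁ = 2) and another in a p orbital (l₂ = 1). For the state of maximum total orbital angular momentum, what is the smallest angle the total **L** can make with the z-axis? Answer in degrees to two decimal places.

Angular momentum addition gives L = |l₁ − l₂|, …, l₁ + l₂.
Allowed values: L = 1, 2, 3.
The maximum is L = 3, with |L_tot| = ℏ√(3·4) = 2√3 ℏ.
The minimum angle with z is arccos(3/√12) ≈ 30.00°.

θ_min ≈ 30.00°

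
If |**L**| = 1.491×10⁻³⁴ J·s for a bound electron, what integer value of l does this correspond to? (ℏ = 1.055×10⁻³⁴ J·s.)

In units of ℏ, |L| ≈ 1.413.
Set l(l+1) = 2.00; the integer solution is l = 1.

l = 1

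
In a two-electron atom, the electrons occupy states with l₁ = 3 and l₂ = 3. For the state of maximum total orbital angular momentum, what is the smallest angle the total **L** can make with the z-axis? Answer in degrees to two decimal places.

θ_min ≈ 22.21°

L runs from |3 − 3| = 0 to 3 + 3 = 6.
Allowed values: L = 0, 1, 2, 3, 4, 5, 6.
The maximum is L = 6, with |L_tot| = ℏ√(6·7) = √42 ℏ.
The minimum angle with z is arccos(6/√42) ≈ 22.21°.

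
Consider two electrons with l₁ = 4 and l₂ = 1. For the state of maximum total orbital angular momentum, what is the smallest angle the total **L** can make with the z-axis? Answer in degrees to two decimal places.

L runs from |4 − 1| = 3 to 4 + 1 = 5.
So L can be 3, 4, 5.
The maximum is L = 5, with |L_tot| = ℏ√(5·6) = √30 ℏ.
The minimum angle with z is arccos(5/√30) ≈ 24.09°.

θ_min ≈ 24.09°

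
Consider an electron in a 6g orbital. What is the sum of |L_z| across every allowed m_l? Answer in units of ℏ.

The 6g subshell has l = 4.
The allowed m_l values are -4, -3, -2, -1, 0, 1, 2, 3, 4.
Σ|m_l| = 2·4(4+1)/2 = 20.

Σ|L_z| = 20 ℏ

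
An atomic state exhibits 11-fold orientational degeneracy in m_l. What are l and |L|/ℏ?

11 = 2l + 1, so l = (11−1)/2 = 5.
|L| = ℏ√(l(l+1)) = ℏ√(5·6) = √30 ℏ.

l = 5, |L| = √30 ℏ ≈ 5.477ℏ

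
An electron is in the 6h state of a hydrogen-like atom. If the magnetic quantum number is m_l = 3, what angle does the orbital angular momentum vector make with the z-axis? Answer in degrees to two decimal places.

6h means n = 6, l = 5.
|L| = √(l(l+1)) ℏ = √30 ℏ.
L_z = m_l ℏ = 3ℏ.
cos θ = L_z/|L| = 3/√30, so θ ≈ 56.79°.

θ ≈ 56.79°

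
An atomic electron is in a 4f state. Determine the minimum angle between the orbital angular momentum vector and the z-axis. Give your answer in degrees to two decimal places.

4f means n = 4, l = 3.
|L|² = l(l+1)ℏ² = 12ℏ², so |L| = 2√3 ℏ.
The smallest angle corresponds to the largest L_z, i.e. m_l = l = 3, giving L_z = 3ℏ.
cos θ_min = 3/√12, so θ_min ≈ 30.00°.

θ_min ≈ 30.00°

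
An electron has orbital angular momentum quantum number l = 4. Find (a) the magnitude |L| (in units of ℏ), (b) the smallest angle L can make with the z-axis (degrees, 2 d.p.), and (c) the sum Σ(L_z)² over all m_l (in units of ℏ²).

|L| = ℏ√(4·5) = 2√5 ℏ ≈ 4.472ℏ.
cos θ_min = 4/√20, so θ_min ≈ 26.57°.
Σ m_l² = 60, so Σ(L_z)² = 60 ℏ².

|L| = 2√5 ℏ ≈ 4.472ℏ; θ_min ≈ 26.57°; Σ(L_z)² = 60 ℏ²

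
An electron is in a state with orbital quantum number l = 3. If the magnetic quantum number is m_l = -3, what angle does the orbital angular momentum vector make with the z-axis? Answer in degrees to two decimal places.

θ ≈ 150.00°

|L| = √(l(l+1)) ℏ = 2√3 ℏ.
L_z = m_l ℏ = −3ℏ.
cos θ = L_z/|L| = -3/√12, so θ ≈ 150.00°.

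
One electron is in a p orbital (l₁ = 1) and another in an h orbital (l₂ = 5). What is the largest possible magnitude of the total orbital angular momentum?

|L_tot|_max = √42 ℏ ≈ 6.481ℏ

The total orbital quantum number L ranges from |l₁ − l₂| to l₁ + l₂ in integer steps.
L ∈ {4, 5, 6}.
The largest magnitude corresponds to L = 6: |L_tot| = ℏ√(6·7) = √42 ℏ.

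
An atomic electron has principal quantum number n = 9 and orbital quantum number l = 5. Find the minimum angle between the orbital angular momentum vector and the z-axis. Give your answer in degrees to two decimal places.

|L| = ℏ√(l(l+1)) = √30 ℏ.
The smallest angle corresponds to the largest L_z, i.e. m_l = l = 5, giving L_z = 5ℏ.
cos θ_min = 5/√30, so θ_min ≈ 24.09°.

θ_min ≈ 24.09°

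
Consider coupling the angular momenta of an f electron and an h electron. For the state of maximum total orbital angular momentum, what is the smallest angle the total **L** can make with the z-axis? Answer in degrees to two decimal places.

θ_min ≈ 19.47°

Angular momentum addition gives L = |l₁ − l₂|, …, l₁ + l₂.
Allowed values: L = 2, 3, 4, 5, 6, 7, 8.
The maximum is L = 8, with |L_tot| = ℏ√(8·9) = 6√2 ℏ.
The minimum angle with z is arccos(8/√72) ≈ 19.47°.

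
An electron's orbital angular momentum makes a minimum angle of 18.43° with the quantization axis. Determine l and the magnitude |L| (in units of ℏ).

At minimum angle, m_l = l, so cos θ = l/√(l(l+1)); cos²θ = l/(l+1) = 0.9001.
Thus l = 0.9001/(1 − 0.9001) ≈ 9.
Then |L| = ℏ√(9·10) = 3√10 ℏ.

l = 9, |L| = 3√10 ℏ ≈ 9.487ℏ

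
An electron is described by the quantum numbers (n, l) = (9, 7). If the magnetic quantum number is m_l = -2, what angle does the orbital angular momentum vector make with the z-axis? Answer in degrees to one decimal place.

|L|² = l(l+1)ℏ² = 56ℏ², so |L| = 2√14 ℏ.
L_z = m_l ℏ = −2ℏ.
cos θ = L_z/|L| = -2/√56, so θ ≈ 105.5°.

θ ≈ 105.5°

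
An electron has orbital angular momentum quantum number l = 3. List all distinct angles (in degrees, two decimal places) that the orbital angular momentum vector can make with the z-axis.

θ ∈ {30.00°, 54.74°, 73.22°, 90.00°, 106.78°, 125.26°, 150.00°}

|L|² = l(l+1)ℏ² = 12ℏ², so |L| = 2√3 ℏ.
cos θ = m_l/√12 for each m_l ∈ {-3, -2, -1, 0, 1, 2, 3}.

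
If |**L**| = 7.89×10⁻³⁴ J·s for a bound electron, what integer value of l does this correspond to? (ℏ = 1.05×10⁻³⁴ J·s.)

|L|/ℏ = (7.89×10⁻³⁴)/(1.05×10⁻³⁴) ≈ 7.514.
(|L|/ℏ)² = l(l+1) ≈ 56.46 ⇒ l = 7.

l = 7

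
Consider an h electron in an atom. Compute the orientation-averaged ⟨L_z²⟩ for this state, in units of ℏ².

For an h orbital, l = 5.
The allowed m_l values are -5, -4, -3, -2, -1, 0, 1, 2, 3, 4, 5.
Average of L_z² over 11 states: 110/11 ℏ² = 10 ℏ².

⟨L_z²⟩ = 10 ℏ²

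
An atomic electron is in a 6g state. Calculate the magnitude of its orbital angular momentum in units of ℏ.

|L| = 2√5 ℏ ≈ 4.472ℏ

For 6g, l = 4.
|L| = ℏ√(l(l+1)) = ℏ√(4·5) = 2√5 ℏ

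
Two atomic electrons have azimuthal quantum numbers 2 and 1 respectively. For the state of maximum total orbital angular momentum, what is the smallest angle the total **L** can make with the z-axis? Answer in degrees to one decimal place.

θ_min ≈ 30.0°

By the triangle rule, |l₁ − l₂| ≤ L ≤ l₁ + l₂.
L ∈ {1, 2, 3}.
The maximum is L = 3, with |L_tot| = ℏ√(3·4) = 2√3 ℏ.
The minimum angle with z is arccos(3/√12) ≈ 30.0°.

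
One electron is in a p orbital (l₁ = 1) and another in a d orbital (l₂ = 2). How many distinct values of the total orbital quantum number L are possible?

3

By the triangle rule, |l₁ − l₂| ≤ L ≤ l₁ + l₂.
Allowed values: L = 1, 2, 3.
That is 3 values.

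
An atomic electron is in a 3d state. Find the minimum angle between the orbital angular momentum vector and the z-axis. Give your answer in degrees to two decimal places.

θ_min ≈ 35.26°

The 3d subshell has l = 2.
|L|² = l(l+1)ℏ² = 6ℏ², so |L| = √6 ℏ.
The smallest angle corresponds to the largest L_z, i.e. m_l = l = 2, giving L_z = 2ℏ.
cos θ_min = 2/√6, so θ_min ≈ 35.26°.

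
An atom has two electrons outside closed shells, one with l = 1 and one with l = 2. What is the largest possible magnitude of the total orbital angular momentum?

L runs from |1 − 2| = 1 to 1 + 2 = 3.
Allowed values: L = 1, 2, 3.
The largest magnitude corresponds to L = 3: |L_tot| = ℏ√(3·4) = 2√3 ℏ.

|L_tot|_max = 2√3 ℏ ≈ 3.464ℏ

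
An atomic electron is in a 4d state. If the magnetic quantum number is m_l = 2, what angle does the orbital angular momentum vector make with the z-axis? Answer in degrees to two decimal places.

For 4d, l = 2.
|L|² = l(l+1)ℏ² = 6ℏ², so |L| = √6 ℏ.
L_z = m_l ℏ = 2ℏ.
cos θ = L_z/|L| = 2/√6, so θ ≈ 35.26°.

θ ≈ 35.26°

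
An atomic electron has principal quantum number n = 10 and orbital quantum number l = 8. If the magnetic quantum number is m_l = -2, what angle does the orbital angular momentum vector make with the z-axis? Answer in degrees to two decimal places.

|L|² = l(l+1)ℏ² = 72ℏ², so |L| = 6√2 ℏ.
L_z = m_l ℏ = −2ℏ.
cos θ = L_z/|L| = -2/√72, so θ ≈ 103.63°.

θ ≈ 103.63°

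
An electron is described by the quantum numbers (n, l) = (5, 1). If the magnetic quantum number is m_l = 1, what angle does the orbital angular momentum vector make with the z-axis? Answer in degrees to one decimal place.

|L| = √(l(l+1)) ℏ = √2 ℏ.
L_z = m_l ℏ = 1ℏ.
cos θ = L_z/|L| = 1/√2, so θ ≈ 45.0°.

θ ≈ 45.0°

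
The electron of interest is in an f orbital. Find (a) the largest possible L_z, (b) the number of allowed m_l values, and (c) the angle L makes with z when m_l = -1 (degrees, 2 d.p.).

L_z,max = 3ℏ; 7 values; θ(m_l=-1) ≈ 106.78°

An f state has l = 3.
L_z,max = lℏ = 3ℏ.
There are 2l+1 = 7 values of m_l.
For m_l = -1: cos θ = -1/√12, θ ≈ 106.78°.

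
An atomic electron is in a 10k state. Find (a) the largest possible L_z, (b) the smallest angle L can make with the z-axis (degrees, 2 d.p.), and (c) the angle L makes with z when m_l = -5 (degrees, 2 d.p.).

For 10k, l = 7.
L_z,max = lℏ = 7ℏ.
cos θ_min = 7/√56, so θ_min ≈ 20.70°.
For m_l = -5: cos θ = -5/√56, θ ≈ 131.92°.

L_z,max = 7ℏ; θ_min ≈ 20.70°; θ(m_l=-5) ≈ 131.92°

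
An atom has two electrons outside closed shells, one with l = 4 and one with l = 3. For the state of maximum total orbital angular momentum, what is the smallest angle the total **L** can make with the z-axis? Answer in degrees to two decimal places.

By the triangle rule, |l₁ − l₂| ≤ L ≤ l₁ + l₂.
L ∈ {1, 2, 3, 4, 5, 6, 7}.
The maximum is L = 7, with |L_tot| = ℏ√(7·8) = 2√14 ℏ.
The minimum angle with z is arccos(7/√56) ≈ 20.70°.

θ_min ≈ 20.70°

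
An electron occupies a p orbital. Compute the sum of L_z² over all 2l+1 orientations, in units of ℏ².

For a p orbital, l = 1.
m_l ∈ {-1, 0, 1}.
Summing m² from −1 to 1: Σ m_l² = 2.

Σ(L_z)² = 2 ℏ²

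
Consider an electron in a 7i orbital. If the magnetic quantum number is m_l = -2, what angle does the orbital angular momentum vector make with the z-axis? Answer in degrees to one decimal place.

7i means n = 7, l = 6.
|L| = √(l(l+1)) ℏ = √42 ℏ.
L_z = m_l ℏ = −2ℏ.
cos θ = L_z/|L| = -2/√42, so θ ≈ 108.0°.

θ ≈ 108.0°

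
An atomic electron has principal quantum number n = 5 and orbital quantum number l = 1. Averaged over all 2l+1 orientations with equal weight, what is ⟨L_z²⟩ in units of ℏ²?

m_l ∈ {-1, 0, 1}.
⟨L_z²⟩ = ℏ²·l(l+1)/3 = 0.6667ℏ².

⟨L_z²⟩ = 0.6667 ℏ²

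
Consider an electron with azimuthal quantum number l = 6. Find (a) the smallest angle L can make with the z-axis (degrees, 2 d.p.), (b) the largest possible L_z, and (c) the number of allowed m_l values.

θ_min ≈ 22.21°; L_z,max = 6ℏ; 13 values

cos θ_min = 6/√42, so θ_min ≈ 22.21°.
L_z,max = lℏ = 6ℏ.
There are 2l+1 = 13 values of m_l.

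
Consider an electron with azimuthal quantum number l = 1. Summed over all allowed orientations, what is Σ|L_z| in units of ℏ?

Σ|L_z| = 2 ℏ

m_l runs from −1 to 1, i.e. {-1, 0, 1}.
Σ|m_l| = 2(1+2+…+1) = 2.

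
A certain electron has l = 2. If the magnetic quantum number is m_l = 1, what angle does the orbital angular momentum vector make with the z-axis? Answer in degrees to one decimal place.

θ ≈ 65.9°

|L| = √(l(l+1)) ℏ = √6 ℏ.
L_z = m_l ℏ = 1ℏ.
cos θ = L_z/|L| = 1/√6, so θ ≈ 65.9°.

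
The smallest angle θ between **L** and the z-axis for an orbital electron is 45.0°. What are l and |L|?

l = 1, |L| = √2 ℏ ≈ 1.414ℏ

cos²θ_min = l/(l+1) = 0.5000.
Thus l = 0.5000/(1 − 0.5000) ≈ 1.
Then |L| = ℏ√(1·2) = √2 ℏ.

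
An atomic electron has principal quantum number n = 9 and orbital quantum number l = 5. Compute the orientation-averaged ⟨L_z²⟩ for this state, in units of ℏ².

m_l ∈ {-5, -4, -3, -2, -1, 0, 1, 2, 3, 4, 5}.
⟨L_z²⟩ = ℏ²·(Σ m_l²)/(2l+1) = ℏ²·110/11 = 10ℏ².

⟨L_z²⟩ = 10 ℏ²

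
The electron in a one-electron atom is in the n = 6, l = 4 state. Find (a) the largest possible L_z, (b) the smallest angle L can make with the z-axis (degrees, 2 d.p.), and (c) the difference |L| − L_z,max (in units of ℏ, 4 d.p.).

L_z,max = lℏ = 4ℏ.
cos θ_min = 4/√20, so θ_min ≈ 26.57°.
|L| − L_z,max = (2√5 − 4)ℏ ≈ 0.4721ℏ.

L_z,max = 4ℏ; θ_min ≈ 26.57°; |L|−L_z,max ≈ 0.4721ℏ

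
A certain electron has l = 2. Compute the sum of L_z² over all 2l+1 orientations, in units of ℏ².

Σ(L_z)² = 10 ℏ²

m_l runs from −2 to 2, i.e. {-2, -1, 0, 1, 2}.
Σ m_l² = 2·(1 + 4) = 10.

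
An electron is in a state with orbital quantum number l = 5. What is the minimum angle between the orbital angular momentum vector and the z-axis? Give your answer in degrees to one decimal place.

θ_min ≈ 24.1°

|L| = √(l(l+1)) ℏ = √30 ℏ.
The smallest angle corresponds to the largest L_z, i.e. m_l = l = 5, giving L_z = 5ℏ.
cos θ_min = 5/√30, so θ_min ≈ 24.1°.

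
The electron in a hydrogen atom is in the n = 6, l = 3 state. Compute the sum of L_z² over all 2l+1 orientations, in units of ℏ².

Σ(L_z)² = 28 ℏ²

m_l runs from −3 to 3, i.e. {-3, -2, -1, 0, 1, 2, 3}.
Σ m_l² = l(l+1)(2l+1)/3 = 3·4·7/3 = 28.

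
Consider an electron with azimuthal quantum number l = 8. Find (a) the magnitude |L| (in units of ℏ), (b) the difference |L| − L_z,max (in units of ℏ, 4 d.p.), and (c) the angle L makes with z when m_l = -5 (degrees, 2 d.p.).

|L| = ℏ√(8·9) = 6√2 ℏ ≈ 8.485ℏ.
|L| − L_z,max = (6√2 − 8)ℏ ≈ 0.4853ℏ.
For m_l = -5: cos θ = -5/√72, θ ≈ 126.10°.

|L| = 6√2 ℏ ≈ 8.485ℏ; |L|−L_z,max ≈ 0.4853ℏ; θ(m_l=-5) ≈ 126.10°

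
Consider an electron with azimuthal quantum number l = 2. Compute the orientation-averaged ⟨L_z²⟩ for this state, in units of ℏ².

⟨L_z²⟩ = 2 ℏ²

m_l runs from −2 to 2, i.e. {-2, -1, 0, 1, 2}.
Average of L_z² over 5 states: 10/5 ℏ² = 2 ℏ².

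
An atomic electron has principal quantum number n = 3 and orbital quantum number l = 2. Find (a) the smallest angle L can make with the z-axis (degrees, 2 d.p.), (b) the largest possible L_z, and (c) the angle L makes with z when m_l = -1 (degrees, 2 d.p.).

cos θ_min = 2/√6, so θ_min ≈ 35.26°.
L_z,max = lℏ = 2ℏ.
For m_l = -1: cos θ = -1/√6, θ ≈ 114.09°.

θ_min ≈ 35.26°; L_z,max = 2ℏ; θ(m_l=-1) ≈ 114.09°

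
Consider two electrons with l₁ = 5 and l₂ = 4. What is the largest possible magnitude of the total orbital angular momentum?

|L_tot|_max = 3√10 ℏ ≈ 9.487ℏ

The total orbital quantum number L ranges from |l₁ − l₂| to l₁ + l₂ in integer steps.
So L can be 1, 2, 3, 4, 5, 6, 7, 8, 9.
The largest magnitude corresponds to L = 9: |L_tot| = ℏ√(9·10) = 3√10 ℏ.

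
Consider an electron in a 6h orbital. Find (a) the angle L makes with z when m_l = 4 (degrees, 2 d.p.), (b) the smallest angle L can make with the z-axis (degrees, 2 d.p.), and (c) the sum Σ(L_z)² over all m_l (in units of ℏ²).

6h means n = 6, l = 5.
For m_l = 4: cos θ = 4/√30, θ ≈ 43.09°.
cos θ_min = 5/√30, so θ_min ≈ 24.09°.
Σ m_l² = 110, so Σ(L_z)² = 110 ℏ².

θ(m_l=4) ≈ 43.09°; θ_min ≈ 24.09°; Σ(L_z)² = 110 ℏ²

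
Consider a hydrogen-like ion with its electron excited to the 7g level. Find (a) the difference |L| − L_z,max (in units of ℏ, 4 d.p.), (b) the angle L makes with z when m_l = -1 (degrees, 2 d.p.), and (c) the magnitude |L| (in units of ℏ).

|L|−L_z,max ≈ 0.4721ℏ; θ(m_l=-1) ≈ 102.92°; |L| = 2√5 ℏ ≈ 4.472ℏ

The 7g level has l = 4.
|L| − L_z,max = (2√5 − 4)ℏ ≈ 0.4721ℏ.
For m_l = -1: cos θ = -1/√20, θ ≈ 102.92°.
|L| = ℏ√(4·5) = 2√5 ℏ ≈ 4.472ℏ.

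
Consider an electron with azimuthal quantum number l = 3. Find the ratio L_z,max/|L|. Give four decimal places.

|L| = 2√3 ℏ ≈ 3.4641ℏ, while L_z,max = lℏ = 3ℏ.
L_z,max/|L| = 3/√12 = 0.8660.

L_z,max/|L| = 0.8660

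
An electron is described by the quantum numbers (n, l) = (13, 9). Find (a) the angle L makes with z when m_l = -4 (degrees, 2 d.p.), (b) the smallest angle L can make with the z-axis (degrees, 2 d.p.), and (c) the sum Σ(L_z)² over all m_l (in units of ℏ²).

θ(m_l=-4) ≈ 114.94°; θ_min ≈ 18.43°; Σ(L_z)² = 570 ℏ²

For m_l = -4: cos θ = -4/√90, θ ≈ 114.94°.
cos θ_min = 9/√90, so θ_min ≈ 18.43°.
Σ m_l² = 570, so Σ(L_z)² = 570 ℏ².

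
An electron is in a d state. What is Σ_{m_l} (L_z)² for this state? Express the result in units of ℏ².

A d state has l = 2.
m_l runs from −2 to 2, i.e. {-2, -1, 0, 1, 2}.
Σ m_l² = l(l+1)(2l+1)/3 = 2·3·5/3 = 10.

Σ(L_z)² = 10 ℏ²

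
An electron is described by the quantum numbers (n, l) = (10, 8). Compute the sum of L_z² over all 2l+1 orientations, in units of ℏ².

The allowed m_l values are -8, -7, -6, -5, -4, -3, -2, -1, 0, 1, 2, 3, 4, 5, 6, 7, 8.
Σ m_l² = l(l+1)(2l+1)/3 = 8·9·17/3 = 408.

Σ(L_z)² = 408 ℏ²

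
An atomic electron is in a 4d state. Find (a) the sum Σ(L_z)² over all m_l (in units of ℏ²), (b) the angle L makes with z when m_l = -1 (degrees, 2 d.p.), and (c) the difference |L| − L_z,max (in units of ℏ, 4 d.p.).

Σ(L_z)² = 10 ℏ²; θ(m_l=-1) ≈ 114.09°; |L|−L_z,max ≈ 0.4495ℏ

The 4d subshell has l = 2.
Σ m_l² = 10, so Σ(L_z)² = 10 ℏ².
For m_l = -1: cos θ = -1/√6, θ ≈ 114.09°.
|L| − L_z,max = (√6 − 2)ℏ ≈ 0.4495ℏ.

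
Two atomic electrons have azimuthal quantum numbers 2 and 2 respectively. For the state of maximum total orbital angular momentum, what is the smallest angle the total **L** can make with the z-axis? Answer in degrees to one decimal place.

By the triangle rule, |l₁ − l₂| ≤ L ≤ l₁ + l₂.
Allowed values: L = 0, 1, 2, 3, 4.
The maximum is L = 4, with |L_tot| = ℏ√(4·5) = 2√5 ℏ.
The minimum angle with z is arccos(4/√20) ≈ 26.6°.

θ_min ≈ 26.6°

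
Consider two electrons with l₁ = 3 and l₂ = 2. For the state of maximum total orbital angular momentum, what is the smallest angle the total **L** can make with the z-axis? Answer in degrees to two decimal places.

θ_min ≈ 24.09°

The total orbital quantum number L ranges from |l₁ − l₂| to l₁ + l₂ in integer steps.
So L can be 1, 2, 3, 4, 5.
The maximum is L = 5, with |L_tot| = ℏ√(5·6) = √30 ℏ.
The minimum angle with z is arccos(5/√30) ≈ 24.09°.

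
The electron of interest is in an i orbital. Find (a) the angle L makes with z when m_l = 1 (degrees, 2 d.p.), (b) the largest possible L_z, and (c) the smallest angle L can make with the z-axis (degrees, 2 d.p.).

θ(m_l=1) ≈ 81.12°; L_z,max = 6ℏ; θ_min ≈ 22.21°

An i state has l = 6.
For m_l = 1: cos θ = 1/√42, θ ≈ 81.12°.
L_z,max = lℏ = 6ℏ.
cos θ_min = 6/√42, so θ_min ≈ 22.21°.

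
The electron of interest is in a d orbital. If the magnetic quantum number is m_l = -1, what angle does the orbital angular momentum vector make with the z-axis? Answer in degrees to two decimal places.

The letter d corresponds to l = 2.
|L|² = l(l+1)ℏ² = 6ℏ², so |L| = √6 ℏ.
L_z = m_l ℏ = −1ℏ.
cos θ = L_z/|L| = -1/√6, so θ ≈ 114.09°.

θ ≈ 114.09°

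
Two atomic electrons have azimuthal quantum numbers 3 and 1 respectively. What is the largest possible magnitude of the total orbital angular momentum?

|L_tot|_max = 2√5 ℏ ≈ 4.472ℏ

L runs from |3 − 1| = 2 to 3 + 1 = 4.
L ∈ {2, 3, 4}.
The largest magnitude corresponds to L = 4: |L_tot| = ℏ√(4·5) = 2√5 ℏ.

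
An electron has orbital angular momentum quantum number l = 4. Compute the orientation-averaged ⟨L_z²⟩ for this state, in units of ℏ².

⟨L_z²⟩ = 6.667 ℏ²

m_l ∈ {-4, -3, -2, -1, 0, 1, 2, 3, 4}.
⟨L_z²⟩ = ℏ²·(Σ m_l²)/(2l+1) = ℏ²·60/9 = 6.667ℏ².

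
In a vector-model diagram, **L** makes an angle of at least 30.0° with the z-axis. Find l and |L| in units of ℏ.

l = 3, |L| = 2√3 ℏ ≈ 3.464ℏ

cos²θ_min = l/(l+1) = 0.7500.
Thus l = 0.7500/(1 − 0.7500) ≈ 3.
Then |L| = ℏ√(3·4) = 2√3 ℏ.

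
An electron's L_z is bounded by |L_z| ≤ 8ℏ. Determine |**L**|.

Since max m_l = l, l = 8.
|L| = √(l(l+1)) ℏ = 6√2 ℏ.

|L| = 6√2 ℏ ≈ 8.485ℏ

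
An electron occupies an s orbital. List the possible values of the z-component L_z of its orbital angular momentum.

The letter s corresponds to l = 0.
L_z = m_l ℏ with m_l ranging from −l to +l in integer steps.
For l = 0: m_l ∈ {0}.

L_z ∈ {0}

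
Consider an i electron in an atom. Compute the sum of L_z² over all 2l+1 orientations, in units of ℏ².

An i state has l = 6.
m_l runs from −6 to 6, i.e. {-6, -5, -4, -3, -2, -1, 0, 1, 2, 3, 4, 5, 6}.
Summing m² from −6 to 6: Σ m_l² = 182.

Σ(L_z)² = 182 ℏ²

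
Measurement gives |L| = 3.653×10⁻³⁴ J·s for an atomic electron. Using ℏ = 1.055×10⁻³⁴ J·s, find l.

Dividing by ℏ: |L|/ℏ ≈ 3.463.
(|L|/ℏ)² = l(l+1) ≈ 11.99 ⇒ l = 3.

l = 3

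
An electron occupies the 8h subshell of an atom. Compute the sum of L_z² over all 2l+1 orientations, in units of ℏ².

The 8h subshell has l = 5.
The allowed m_l values are -5, -4, -3, -2, -1, 0, 1, 2, 3, 4, 5.
Σ m_l² = 2·(1 + 4 + 9 + 16 + 25) = 110.

Σ(L_z)² = 110 ℏ²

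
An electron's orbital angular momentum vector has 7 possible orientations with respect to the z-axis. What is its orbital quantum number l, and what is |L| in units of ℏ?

l = 3, |L| = 2√3 ℏ ≈ 3.464ℏ

2l + 1 = 7 ⇒ l = 3.
|L| = ℏ√(l(l+1)) = ℏ√(3·4) = 2√3 ℏ.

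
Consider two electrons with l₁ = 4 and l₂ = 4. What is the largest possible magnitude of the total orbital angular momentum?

|L_tot|_max = 6√2 ℏ ≈ 8.485ℏ

Angular momentum addition gives L = |l₁ − l₂|, …, l₁ + l₂.
L ∈ {0, 1, 2, 3, 4, 5, 6, 7, 8}.
The largest magnitude corresponds to L = 8: |L_tot| = ℏ√(8·9) = 6√2 ℏ.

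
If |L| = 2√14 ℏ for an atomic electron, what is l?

l = 7

Since |L|² = l(l+1)ℏ², l(l+1) = 56.
Solving: l = 7.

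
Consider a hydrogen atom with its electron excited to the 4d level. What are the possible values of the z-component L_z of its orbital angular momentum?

The 4d level has l = 2.
L_z = m_l ℏ with m_l ranging from −l to +l in integer steps.
For l = 2: m_l ∈ {-2, -1, 0, 1, 2}.

L_z ∈ {−2ℏ, −ℏ, 0, ℏ, 2ℏ}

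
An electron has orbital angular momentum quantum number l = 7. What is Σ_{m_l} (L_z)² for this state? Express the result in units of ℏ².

Σ(L_z)² = 280 ℏ²

m_l runs from −7 to 7, i.e. {-7, -6, -5, -4, -3, -2, -1, 0, 1, 2, 3, 4, 5, 6, 7}.
Summing m² from −7 to 7: Σ m_l² = 280.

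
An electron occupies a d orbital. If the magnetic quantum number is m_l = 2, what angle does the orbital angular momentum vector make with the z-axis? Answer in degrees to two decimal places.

The letter d corresponds to l = 2.
|L|² = l(l+1)ℏ² = 6ℏ², so |L| = √6 ℏ.
L_z = m_l ℏ = 2ℏ.
cos θ = L_z/|L| = 2/√6, so θ ≈ 35.26°.

θ ≈ 35.26°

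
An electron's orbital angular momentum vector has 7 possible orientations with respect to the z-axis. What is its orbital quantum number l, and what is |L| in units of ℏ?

2l + 1 = 7 ⇒ l = 3.
|L| = ℏ√(l(l+1)) = ℏ√(3·4) = 2√3 ℏ.

l = 3, |L| = 2√3 ℏ ≈ 3.464ℏ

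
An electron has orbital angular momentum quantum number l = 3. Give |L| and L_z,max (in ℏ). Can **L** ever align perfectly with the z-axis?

|L| = 2√3 ℏ ≈ 3.4641ℏ, while L_z,max = lℏ = 3ℏ.
Since |L| > L_z,max, the vector can never point exactly along z; the closest it comes is θ_min = arccos(3/√12) ≈ 30.0°.

No: L_z,max = 3ℏ < |L| = 2√3 ℏ ≈ 3.464ℏ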